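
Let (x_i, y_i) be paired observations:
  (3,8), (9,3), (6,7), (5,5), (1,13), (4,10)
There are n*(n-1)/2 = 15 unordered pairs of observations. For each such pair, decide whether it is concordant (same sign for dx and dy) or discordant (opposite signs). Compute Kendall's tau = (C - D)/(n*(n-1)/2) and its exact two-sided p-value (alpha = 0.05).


Step 1: Enumerate the 15 unordered pairs (i,j) with i<j and classify each by sign(x_j-x_i) * sign(y_j-y_i).
  (1,2):dx=+6,dy=-5->D; (1,3):dx=+3,dy=-1->D; (1,4):dx=+2,dy=-3->D; (1,5):dx=-2,dy=+5->D
  (1,6):dx=+1,dy=+2->C; (2,3):dx=-3,dy=+4->D; (2,4):dx=-4,dy=+2->D; (2,5):dx=-8,dy=+10->D
  (2,6):dx=-5,dy=+7->D; (3,4):dx=-1,dy=-2->C; (3,5):dx=-5,dy=+6->D; (3,6):dx=-2,dy=+3->D
  (4,5):dx=-4,dy=+8->D; (4,6):dx=-1,dy=+5->D; (5,6):dx=+3,dy=-3->D
Step 2: C = 2, D = 13, total pairs = 15.
Step 3: tau = (C - D)/(n(n-1)/2) = (2 - 13)/15 = -0.733333.
Step 4: Exact two-sided p-value (enumerate n! = 720 permutations of y under H0): p = 0.055556.
Step 5: alpha = 0.05. fail to reject H0.

tau_b = -0.7333 (C=2, D=13), p = 0.055556, fail to reject H0.


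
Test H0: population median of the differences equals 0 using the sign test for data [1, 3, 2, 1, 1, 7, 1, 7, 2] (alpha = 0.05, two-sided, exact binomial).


Step 1: Discard zero differences. Original n = 9; n_eff = number of nonzero differences = 9.
Nonzero differences (with sign): +1, +3, +2, +1, +1, +7, +1, +7, +2
Step 2: Count signs: positive = 9, negative = 0.
Step 3: Under H0: P(positive) = 0.5, so the number of positives S ~ Bin(9, 0.5).
Step 4: Two-sided exact p-value = sum of Bin(9,0.5) probabilities at or below the observed probability = 0.003906.
Step 5: alpha = 0.05. reject H0.

n_eff = 9, pos = 9, neg = 0, p = 0.003906, reject H0.


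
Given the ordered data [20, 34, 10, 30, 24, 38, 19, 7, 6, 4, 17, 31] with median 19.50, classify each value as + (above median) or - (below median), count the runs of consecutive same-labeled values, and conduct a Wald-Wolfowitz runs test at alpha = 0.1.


Step 1: Compute median = 19.50; label A = above, B = below.
Labels in order: AABAAABBBBBA  (n_A = 6, n_B = 6)
Step 2: Count runs R = 5.
Step 3: Under H0 (random ordering), E[R] = 2*n_A*n_B/(n_A+n_B) + 1 = 2*6*6/12 + 1 = 7.0000.
        Var[R] = 2*n_A*n_B*(2*n_A*n_B - n_A - n_B) / ((n_A+n_B)^2 * (n_A+n_B-1)) = 4320/1584 = 2.7273.
        SD[R] = 1.6514.
Step 4: Continuity-corrected z = (R + 0.5 - E[R]) / SD[R] = (5 + 0.5 - 7.0000) / 1.6514 = -0.9083.
Step 5: Two-sided p-value via normal approximation = 2*(1 - Phi(|z|)) = 0.363722.
Step 6: alpha = 0.1. fail to reject H0.

R = 5, z = -0.9083, p = 0.363722, fail to reject H0.


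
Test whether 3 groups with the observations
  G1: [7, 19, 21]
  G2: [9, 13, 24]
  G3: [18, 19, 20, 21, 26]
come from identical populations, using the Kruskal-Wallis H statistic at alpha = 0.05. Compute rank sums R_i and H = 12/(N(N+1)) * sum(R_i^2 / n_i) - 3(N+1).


Step 1: Combine all N = 11 observations and assign midranks.
sorted (value, group, rank): (7,G1,1), (9,G2,2), (13,G2,3), (18,G3,4), (19,G1,5.5), (19,G3,5.5), (20,G3,7), (21,G1,8.5), (21,G3,8.5), (24,G2,10), (26,G3,11)
Step 2: Sum ranks within each group.
R_1 = 15 (n_1 = 3)
R_2 = 15 (n_2 = 3)
R_3 = 36 (n_3 = 5)
Step 3: H = 12/(N(N+1)) * sum(R_i^2/n_i) - 3(N+1)
     = 12/(11*12) * (15^2/3 + 15^2/3 + 36^2/5) - 3*12
     = 0.090909 * 409.2 - 36
     = 1.200000.
Step 4: Ties present; correction factor C = 1 - 12/(11^3 - 11) = 0.990909. Corrected H = 1.200000 / 0.990909 = 1.211009.
Step 5: Under H0, H ~ chi^2(2); p-value = 0.545799.
Step 6: alpha = 0.05. fail to reject H0.

H = 1.2110, df = 2, p = 0.545799, fail to reject H0.


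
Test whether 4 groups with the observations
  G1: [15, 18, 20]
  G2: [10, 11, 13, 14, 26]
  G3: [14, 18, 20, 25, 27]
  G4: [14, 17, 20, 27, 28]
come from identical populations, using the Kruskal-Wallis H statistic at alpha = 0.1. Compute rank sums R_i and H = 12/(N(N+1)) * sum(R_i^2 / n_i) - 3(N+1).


Step 1: Combine all N = 18 observations and assign midranks.
sorted (value, group, rank): (10,G2,1), (11,G2,2), (13,G2,3), (14,G2,5), (14,G3,5), (14,G4,5), (15,G1,7), (17,G4,8), (18,G1,9.5), (18,G3,9.5), (20,G1,12), (20,G3,12), (20,G4,12), (25,G3,14), (26,G2,15), (27,G3,16.5), (27,G4,16.5), (28,G4,18)
Step 2: Sum ranks within each group.
R_1 = 28.5 (n_1 = 3)
R_2 = 26 (n_2 = 5)
R_3 = 57 (n_3 = 5)
R_4 = 59.5 (n_4 = 5)
Step 3: H = 12/(N(N+1)) * sum(R_i^2/n_i) - 3(N+1)
     = 12/(18*19) * (28.5^2/3 + 26^2/5 + 57^2/5 + 59.5^2/5) - 3*19
     = 0.035088 * 1763.8 - 57
     = 4.887719.
Step 4: Ties present; correction factor C = 1 - 60/(18^3 - 18) = 0.989680. Corrected H = 4.887719 / 0.989680 = 4.938686.
Step 5: Under H0, H ~ chi^2(3); p-value = 0.176342.
Step 6: alpha = 0.1. fail to reject H0.

H = 4.9387, df = 3, p = 0.176342, fail to reject H0.


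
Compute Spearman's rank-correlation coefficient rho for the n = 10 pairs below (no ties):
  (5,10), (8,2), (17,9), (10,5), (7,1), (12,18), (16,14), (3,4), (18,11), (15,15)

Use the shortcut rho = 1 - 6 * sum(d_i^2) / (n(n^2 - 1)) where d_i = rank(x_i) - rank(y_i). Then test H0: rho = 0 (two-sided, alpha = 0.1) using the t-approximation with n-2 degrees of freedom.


Step 1: Rank x and y separately (midranks; no ties here).
rank(x): 5->2, 8->4, 17->9, 10->5, 7->3, 12->6, 16->8, 3->1, 18->10, 15->7
rank(y): 10->6, 2->2, 9->5, 5->4, 1->1, 18->10, 14->8, 4->3, 11->7, 15->9
Step 2: d_i = R_x(i) - R_y(i); compute d_i^2.
  (2-6)^2=16, (4-2)^2=4, (9-5)^2=16, (5-4)^2=1, (3-1)^2=4, (6-10)^2=16, (8-8)^2=0, (1-3)^2=4, (10-7)^2=9, (7-9)^2=4
sum(d^2) = 74.
Step 3: rho = 1 - 6*74 / (10*(10^2 - 1)) = 1 - 444/990 = 0.551515.
Step 4: Under H0, t = rho * sqrt((n-2)/(1-rho^2)) = 1.8700 ~ t(8).
Step 5: Two-sided p-value from the t-distribution with 8 df = 0.098401.
Step 6: alpha = 0.1. reject H0.

rho = 0.5515, p = 0.098401, reject H0 at alpha = 0.1.


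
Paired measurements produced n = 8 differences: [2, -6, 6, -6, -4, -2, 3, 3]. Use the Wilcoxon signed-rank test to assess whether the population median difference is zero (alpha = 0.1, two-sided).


Step 1: Drop any zero differences (none here) and take |d_i|.
|d| = [2, 6, 6, 6, 4, 2, 3, 3]
Step 2: Midrank |d_i| (ties get averaged ranks).
ranks: |2|->1.5, |6|->7, |6|->7, |6|->7, |4|->5, |2|->1.5, |3|->3.5, |3|->3.5
Step 3: Attach original signs; sum ranks with positive sign and with negative sign.
W+ = 1.5 + 7 + 3.5 + 3.5 = 15.5
W- = 7 + 7 + 5 + 1.5 = 20.5
(Check: W+ + W- = 36 should equal n(n+1)/2 = 36.)
Step 4: Test statistic W = min(W+, W-) = 15.5.
Step 5: Ties in |d|, so use the tie-corrected normal approximation.
        E[W] = n(n+1)/4 = 8*9/4 = 18.
        Tie groups: |d|=2 (t=2), |d|=3 (t=2), |d|=6 (t=3); sum(t^3 - t) = 36.
        Var[W] = n(n+1)(2n+1)/24 - sum(t^3-t)/48 = 1224/24 - 36/48 = 50.25.
        z = (W - E[W]) / sqrt(Var[W]) = (15.5 - 18) / 7.0887 = -0.3527.
        Two-sided p = 2*Phi(z) = 0.724334.
Step 6: alpha = 0.1. fail to reject H0.

W+ = 15.5, W- = 20.5, W = min = 15.5, p = 0.724334, fail to reject H0.


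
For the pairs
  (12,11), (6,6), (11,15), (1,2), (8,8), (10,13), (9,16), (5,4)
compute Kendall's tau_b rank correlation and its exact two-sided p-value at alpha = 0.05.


Step 1: Enumerate the 28 unordered pairs (i,j) with i<j and classify each by sign(x_j-x_i) * sign(y_j-y_i).
  (1,2):dx=-6,dy=-5->C; (1,3):dx=-1,dy=+4->D; (1,4):dx=-11,dy=-9->C; (1,5):dx=-4,dy=-3->C
  (1,6):dx=-2,dy=+2->D; (1,7):dx=-3,dy=+5->D; (1,8):dx=-7,dy=-7->C; (2,3):dx=+5,dy=+9->C
  (2,4):dx=-5,dy=-4->C; (2,5):dx=+2,dy=+2->C; (2,6):dx=+4,dy=+7->C; (2,7):dx=+3,dy=+10->C
  (2,8):dx=-1,dy=-2->C; (3,4):dx=-10,dy=-13->C; (3,5):dx=-3,dy=-7->C; (3,6):dx=-1,dy=-2->C
  (3,7):dx=-2,dy=+1->D; (3,8):dx=-6,dy=-11->C; (4,5):dx=+7,dy=+6->C; (4,6):dx=+9,dy=+11->C
  (4,7):dx=+8,dy=+14->C; (4,8):dx=+4,dy=+2->C; (5,6):dx=+2,dy=+5->C; (5,7):dx=+1,dy=+8->C
  (5,8):dx=-3,dy=-4->C; (6,7):dx=-1,dy=+3->D; (6,8):dx=-5,dy=-9->C; (7,8):dx=-4,dy=-12->C
Step 2: C = 23, D = 5, total pairs = 28.
Step 3: tau = (C - D)/(n(n-1)/2) = (23 - 5)/28 = 0.642857.
Step 4: Exact two-sided p-value (enumerate n! = 40320 permutations of y under H0): p = 0.031151.
Step 5: alpha = 0.05. reject H0.

tau_b = 0.6429 (C=23, D=5), p = 0.031151, reject H0.


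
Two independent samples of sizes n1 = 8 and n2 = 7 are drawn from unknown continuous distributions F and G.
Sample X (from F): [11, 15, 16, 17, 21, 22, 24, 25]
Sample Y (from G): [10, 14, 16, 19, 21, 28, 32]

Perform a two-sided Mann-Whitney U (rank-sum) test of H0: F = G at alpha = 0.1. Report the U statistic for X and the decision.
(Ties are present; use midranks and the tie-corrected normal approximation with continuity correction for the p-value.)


Step 1: Combine and sort all 15 observations; assign midranks.
sorted (value, group): (10,Y), (11,X), (14,Y), (15,X), (16,X), (16,Y), (17,X), (19,Y), (21,X), (21,Y), (22,X), (24,X), (25,X), (28,Y), (32,Y)
ranks: 10->1, 11->2, 14->3, 15->4, 16->5.5, 16->5.5, 17->7, 19->8, 21->9.5, 21->9.5, 22->11, 24->12, 25->13, 28->14, 32->15
Step 2: Rank sum for X: R1 = 2 + 4 + 5.5 + 7 + 9.5 + 11 + 12 + 13 = 64.
Step 3: U_X = R1 - n1(n1+1)/2 = 64 - 8*9/2 = 64 - 36 = 28.
       U_Y = n1*n2 - U_X = 56 - 28 = 28.
Step 4: Ties are present, so use the tie-corrected normal approximation (with continuity correction) for the p-value.
Step 5: p-value = 1.000000; compare to alpha = 0.1. fail to reject H0.

U_X = 28, p = 1.000000, fail to reject H0 at alpha = 0.1.


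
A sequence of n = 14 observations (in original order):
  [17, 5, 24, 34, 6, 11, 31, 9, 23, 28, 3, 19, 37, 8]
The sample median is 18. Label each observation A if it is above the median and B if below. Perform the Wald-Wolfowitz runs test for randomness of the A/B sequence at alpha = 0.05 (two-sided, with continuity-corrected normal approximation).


Step 1: Compute median = 18; label A = above, B = below.
Labels in order: BBAABBABAABAAB  (n_A = 7, n_B = 7)
Step 2: Count runs R = 9.
Step 3: Under H0 (random ordering), E[R] = 2*n_A*n_B/(n_A+n_B) + 1 = 2*7*7/14 + 1 = 8.0000.
        Var[R] = 2*n_A*n_B*(2*n_A*n_B - n_A - n_B) / ((n_A+n_B)^2 * (n_A+n_B-1)) = 8232/2548 = 3.2308.
        SD[R] = 1.7974.
Step 4: Continuity-corrected z = (R - 0.5 - E[R]) / SD[R] = (9 - 0.5 - 8.0000) / 1.7974 = 0.2782.
Step 5: Two-sided p-value via normal approximation = 2*(1 - Phi(|z|)) = 0.780879.
Step 6: alpha = 0.05. fail to reject H0.

R = 9, z = 0.2782, p = 0.780879, fail to reject H0.


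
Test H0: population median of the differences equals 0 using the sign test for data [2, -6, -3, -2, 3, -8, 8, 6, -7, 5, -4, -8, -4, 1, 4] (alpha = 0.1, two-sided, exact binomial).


Step 1: Discard zero differences. Original n = 15; n_eff = number of nonzero differences = 15.
Nonzero differences (with sign): +2, -6, -3, -2, +3, -8, +8, +6, -7, +5, -4, -8, -4, +1, +4
Step 2: Count signs: positive = 7, negative = 8.
Step 3: Under H0: P(positive) = 0.5, so the number of positives S ~ Bin(15, 0.5).
Step 4: Two-sided exact p-value = sum of Bin(15,0.5) probabilities at or below the observed probability = 1.000000.
Step 5: alpha = 0.1. fail to reject H0.

n_eff = 15, pos = 7, neg = 8, p = 1.000000, fail to reject H0.


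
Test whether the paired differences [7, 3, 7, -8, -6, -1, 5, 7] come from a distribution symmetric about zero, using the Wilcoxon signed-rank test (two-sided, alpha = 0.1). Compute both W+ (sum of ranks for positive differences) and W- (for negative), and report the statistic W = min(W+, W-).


Step 1: Drop any zero differences (none here) and take |d_i|.
|d| = [7, 3, 7, 8, 6, 1, 5, 7]
Step 2: Midrank |d_i| (ties get averaged ranks).
ranks: |7|->6, |3|->2, |7|->6, |8|->8, |6|->4, |1|->1, |5|->3, |7|->6
Step 3: Attach original signs; sum ranks with positive sign and with negative sign.
W+ = 6 + 2 + 6 + 3 + 6 = 23
W- = 8 + 4 + 1 = 13
(Check: W+ + W- = 36 should equal n(n+1)/2 = 36.)
Step 4: Test statistic W = min(W+, W-) = 13.
Step 5: Ties in |d|, so use the tie-corrected normal approximation.
        E[W] = n(n+1)/4 = 8*9/4 = 18.
        Tie groups: |d|=7 (t=3); sum(t^3 - t) = 24.
        Var[W] = n(n+1)(2n+1)/24 - sum(t^3-t)/48 = 1224/24 - 24/48 = 50.5.
        z = (W - E[W]) / sqrt(Var[W]) = (13 - 18) / 7.1063 = -0.7036.
        Two-sided p = 2*Phi(z) = 0.481683.
Step 6: alpha = 0.1. fail to reject H0.

W+ = 23, W- = 13, W = min = 13, p = 0.481683, fail to reject H0.


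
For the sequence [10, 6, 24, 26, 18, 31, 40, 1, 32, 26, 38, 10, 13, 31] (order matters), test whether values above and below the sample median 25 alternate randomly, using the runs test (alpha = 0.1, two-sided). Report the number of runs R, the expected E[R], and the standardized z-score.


Step 1: Compute median = 25; label A = above, B = below.
Labels in order: BBBABAABAAABBA  (n_A = 7, n_B = 7)
Step 2: Count runs R = 8.
Step 3: Under H0 (random ordering), E[R] = 2*n_A*n_B/(n_A+n_B) + 1 = 2*7*7/14 + 1 = 8.0000.
        Var[R] = 2*n_A*n_B*(2*n_A*n_B - n_A - n_B) / ((n_A+n_B)^2 * (n_A+n_B-1)) = 8232/2548 = 3.2308.
        SD[R] = 1.7974.
Step 4: R = E[R], so z = 0 with no continuity correction.
Step 5: Two-sided p-value via normal approximation = 2*(1 - Phi(|z|)) = 1.000000.
Step 6: alpha = 0.1. fail to reject H0.

R = 8, z = 0.0000, p = 1.000000, fail to reject H0.


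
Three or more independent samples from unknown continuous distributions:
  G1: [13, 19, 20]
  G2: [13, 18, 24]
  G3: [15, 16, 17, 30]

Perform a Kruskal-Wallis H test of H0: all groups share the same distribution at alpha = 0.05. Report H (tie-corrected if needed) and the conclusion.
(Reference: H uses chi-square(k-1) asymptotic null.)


Step 1: Combine all N = 10 observations and assign midranks.
sorted (value, group, rank): (13,G1,1.5), (13,G2,1.5), (15,G3,3), (16,G3,4), (17,G3,5), (18,G2,6), (19,G1,7), (20,G1,8), (24,G2,9), (30,G3,10)
Step 2: Sum ranks within each group.
R_1 = 16.5 (n_1 = 3)
R_2 = 16.5 (n_2 = 3)
R_3 = 22 (n_3 = 4)
Step 3: H = 12/(N(N+1)) * sum(R_i^2/n_i) - 3(N+1)
     = 12/(10*11) * (16.5^2/3 + 16.5^2/3 + 22^2/4) - 3*11
     = 0.109091 * 302.5 - 33
     = 0.000000.
Step 4: Ties present; correction factor C = 1 - 6/(10^3 - 10) = 0.993939. Corrected H = 0.000000 / 0.993939 = 0.000000.
Step 5: Under H0, H ~ chi^2(2); p-value = 1.000000.
Step 6: alpha = 0.05. fail to reject H0.

H = 0.0000, df = 2, p = 1.000000, fail to reject H0.


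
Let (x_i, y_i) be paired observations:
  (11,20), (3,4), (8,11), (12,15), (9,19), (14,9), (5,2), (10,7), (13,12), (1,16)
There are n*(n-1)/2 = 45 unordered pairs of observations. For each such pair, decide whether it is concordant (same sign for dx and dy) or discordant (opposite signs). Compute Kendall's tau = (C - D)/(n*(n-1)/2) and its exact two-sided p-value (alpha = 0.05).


Step 1: Enumerate the 45 unordered pairs (i,j) with i<j and classify each by sign(x_j-x_i) * sign(y_j-y_i).
  (1,2):dx=-8,dy=-16->C; (1,3):dx=-3,dy=-9->C; (1,4):dx=+1,dy=-5->D; (1,5):dx=-2,dy=-1->C
  (1,6):dx=+3,dy=-11->D; (1,7):dx=-6,dy=-18->C; (1,8):dx=-1,dy=-13->C; (1,9):dx=+2,dy=-8->D
  (1,10):dx=-10,dy=-4->C; (2,3):dx=+5,dy=+7->C; (2,4):dx=+9,dy=+11->C; (2,5):dx=+6,dy=+15->C
  (2,6):dx=+11,dy=+5->C; (2,7):dx=+2,dy=-2->D; (2,8):dx=+7,dy=+3->C; (2,9):dx=+10,dy=+8->C
  (2,10):dx=-2,dy=+12->D; (3,4):dx=+4,dy=+4->C; (3,5):dx=+1,dy=+8->C; (3,6):dx=+6,dy=-2->D
  (3,7):dx=-3,dy=-9->C; (3,8):dx=+2,dy=-4->D; (3,9):dx=+5,dy=+1->C; (3,10):dx=-7,dy=+5->D
  (4,5):dx=-3,dy=+4->D; (4,6):dx=+2,dy=-6->D; (4,7):dx=-7,dy=-13->C; (4,8):dx=-2,dy=-8->C
  (4,9):dx=+1,dy=-3->D; (4,10):dx=-11,dy=+1->D; (5,6):dx=+5,dy=-10->D; (5,7):dx=-4,dy=-17->C
  (5,8):dx=+1,dy=-12->D; (5,9):dx=+4,dy=-7->D; (5,10):dx=-8,dy=-3->C; (6,7):dx=-9,dy=-7->C
  (6,8):dx=-4,dy=-2->C; (6,9):dx=-1,dy=+3->D; (6,10):dx=-13,dy=+7->D; (7,8):dx=+5,dy=+5->C
  (7,9):dx=+8,dy=+10->C; (7,10):dx=-4,dy=+14->D; (8,9):dx=+3,dy=+5->C; (8,10):dx=-9,dy=+9->D
  (9,10):dx=-12,dy=+4->D
Step 2: C = 25, D = 20, total pairs = 45.
Step 3: tau = (C - D)/(n(n-1)/2) = (25 - 20)/45 = 0.111111.
Step 4: Exact two-sided p-value (enumerate n! = 3628800 permutations of y under H0): p = 0.727490.
Step 5: alpha = 0.05. fail to reject H0.

tau_b = 0.1111 (C=25, D=20), p = 0.727490, fail to reject H0.


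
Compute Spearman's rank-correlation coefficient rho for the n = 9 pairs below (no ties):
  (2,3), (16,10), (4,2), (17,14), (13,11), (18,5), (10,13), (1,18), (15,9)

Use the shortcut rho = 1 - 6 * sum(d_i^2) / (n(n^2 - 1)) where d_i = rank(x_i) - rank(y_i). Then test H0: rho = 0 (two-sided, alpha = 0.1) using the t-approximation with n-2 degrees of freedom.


Step 1: Rank x and y separately (midranks; no ties here).
rank(x): 2->2, 16->7, 4->3, 17->8, 13->5, 18->9, 10->4, 1->1, 15->6
rank(y): 3->2, 10->5, 2->1, 14->8, 11->6, 5->3, 13->7, 18->9, 9->4
Step 2: d_i = R_x(i) - R_y(i); compute d_i^2.
  (2-2)^2=0, (7-5)^2=4, (3-1)^2=4, (8-8)^2=0, (5-6)^2=1, (9-3)^2=36, (4-7)^2=9, (1-9)^2=64, (6-4)^2=4
sum(d^2) = 122.
Step 3: rho = 1 - 6*122 / (9*(9^2 - 1)) = 1 - 732/720 = -0.016667.
Step 4: Under H0, t = rho * sqrt((n-2)/(1-rho^2)) = -0.0441 ~ t(7).
Step 5: Two-sided p-value from the t-distribution with 7 df = 0.966055.
Step 6: alpha = 0.1. fail to reject H0.

rho = -0.0167, p = 0.966055, fail to reject H0 at alpha = 0.1.


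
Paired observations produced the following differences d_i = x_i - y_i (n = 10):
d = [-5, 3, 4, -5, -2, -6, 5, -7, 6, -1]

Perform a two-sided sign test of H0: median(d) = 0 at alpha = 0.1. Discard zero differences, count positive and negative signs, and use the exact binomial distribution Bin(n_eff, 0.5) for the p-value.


Step 1: Discard zero differences. Original n = 10; n_eff = number of nonzero differences = 10.
Nonzero differences (with sign): -5, +3, +4, -5, -2, -6, +5, -7, +6, -1
Step 2: Count signs: positive = 4, negative = 6.
Step 3: Under H0: P(positive) = 0.5, so the number of positives S ~ Bin(10, 0.5).
Step 4: Two-sided exact p-value = sum of Bin(10,0.5) probabilities at or below the observed probability = 0.753906.
Step 5: alpha = 0.1. fail to reject H0.

n_eff = 10, pos = 4, neg = 6, p = 0.753906, fail to reject H0.


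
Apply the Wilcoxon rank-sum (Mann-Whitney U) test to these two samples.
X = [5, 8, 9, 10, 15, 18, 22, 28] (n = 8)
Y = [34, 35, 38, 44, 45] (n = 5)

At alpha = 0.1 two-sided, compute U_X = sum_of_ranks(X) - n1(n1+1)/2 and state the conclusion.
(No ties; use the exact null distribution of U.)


Step 1: Combine and sort all 13 observations; assign midranks.
sorted (value, group): (5,X), (8,X), (9,X), (10,X), (15,X), (18,X), (22,X), (28,X), (34,Y), (35,Y), (38,Y), (44,Y), (45,Y)
ranks: 5->1, 8->2, 9->3, 10->4, 15->5, 18->6, 22->7, 28->8, 34->9, 35->10, 38->11, 44->12, 45->13
Step 2: Rank sum for X: R1 = 1 + 2 + 3 + 4 + 5 + 6 + 7 + 8 = 36.
Step 3: U_X = R1 - n1(n1+1)/2 = 36 - 8*9/2 = 36 - 36 = 0.
       U_Y = n1*n2 - U_X = 40 - 0 = 40.
Step 4: No ties, so the exact null distribution of U (based on enumerating the C(13,8) = 1287 equally likely rank assignments) gives the two-sided p-value.
Step 5: p-value = 0.001554; compare to alpha = 0.1. reject H0.

U_X = 0, p = 0.001554, reject H0 at alpha = 0.1.


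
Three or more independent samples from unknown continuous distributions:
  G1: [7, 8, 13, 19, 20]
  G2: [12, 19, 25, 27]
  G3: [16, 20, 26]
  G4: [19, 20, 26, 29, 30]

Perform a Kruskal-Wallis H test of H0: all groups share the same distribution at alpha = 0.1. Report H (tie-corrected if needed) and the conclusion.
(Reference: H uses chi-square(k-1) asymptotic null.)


Step 1: Combine all N = 17 observations and assign midranks.
sorted (value, group, rank): (7,G1,1), (8,G1,2), (12,G2,3), (13,G1,4), (16,G3,5), (19,G1,7), (19,G2,7), (19,G4,7), (20,G1,10), (20,G3,10), (20,G4,10), (25,G2,12), (26,G3,13.5), (26,G4,13.5), (27,G2,15), (29,G4,16), (30,G4,17)
Step 2: Sum ranks within each group.
R_1 = 24 (n_1 = 5)
R_2 = 37 (n_2 = 4)
R_3 = 28.5 (n_3 = 3)
R_4 = 63.5 (n_4 = 5)
Step 3: H = 12/(N(N+1)) * sum(R_i^2/n_i) - 3(N+1)
     = 12/(17*18) * (24^2/5 + 37^2/4 + 28.5^2/3 + 63.5^2/5) - 3*18
     = 0.039216 * 1534.65 - 54
     = 6.182353.
Step 4: Ties present; correction factor C = 1 - 54/(17^3 - 17) = 0.988971. Corrected H = 6.182353 / 0.988971 = 6.251301.
Step 5: Under H0, H ~ chi^2(3); p-value = 0.100004.
Step 6: alpha = 0.1. fail to reject H0.

H = 6.2513, df = 3, p = 0.100004, fail to reject H0.


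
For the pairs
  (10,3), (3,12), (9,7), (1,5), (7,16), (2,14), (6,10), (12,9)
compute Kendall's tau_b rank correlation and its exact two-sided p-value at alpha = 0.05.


Step 1: Enumerate the 28 unordered pairs (i,j) with i<j and classify each by sign(x_j-x_i) * sign(y_j-y_i).
  (1,2):dx=-7,dy=+9->D; (1,3):dx=-1,dy=+4->D; (1,4):dx=-9,dy=+2->D; (1,5):dx=-3,dy=+13->D
  (1,6):dx=-8,dy=+11->D; (1,7):dx=-4,dy=+7->D; (1,8):dx=+2,dy=+6->C; (2,3):dx=+6,dy=-5->D
  (2,4):dx=-2,dy=-7->C; (2,5):dx=+4,dy=+4->C; (2,6):dx=-1,dy=+2->D; (2,7):dx=+3,dy=-2->D
  (2,8):dx=+9,dy=-3->D; (3,4):dx=-8,dy=-2->C; (3,5):dx=-2,dy=+9->D; (3,6):dx=-7,dy=+7->D
  (3,7):dx=-3,dy=+3->D; (3,8):dx=+3,dy=+2->C; (4,5):dx=+6,dy=+11->C; (4,6):dx=+1,dy=+9->C
  (4,7):dx=+5,dy=+5->C; (4,8):dx=+11,dy=+4->C; (5,6):dx=-5,dy=-2->C; (5,7):dx=-1,dy=-6->C
  (5,8):dx=+5,dy=-7->D; (6,7):dx=+4,dy=-4->D; (6,8):dx=+10,dy=-5->D; (7,8):dx=+6,dy=-1->D
Step 2: C = 11, D = 17, total pairs = 28.
Step 3: tau = (C - D)/(n(n-1)/2) = (11 - 17)/28 = -0.214286.
Step 4: Exact two-sided p-value (enumerate n! = 40320 permutations of y under H0): p = 0.548413.
Step 5: alpha = 0.05. fail to reject H0.

tau_b = -0.2143 (C=11, D=17), p = 0.548413, fail to reject H0.


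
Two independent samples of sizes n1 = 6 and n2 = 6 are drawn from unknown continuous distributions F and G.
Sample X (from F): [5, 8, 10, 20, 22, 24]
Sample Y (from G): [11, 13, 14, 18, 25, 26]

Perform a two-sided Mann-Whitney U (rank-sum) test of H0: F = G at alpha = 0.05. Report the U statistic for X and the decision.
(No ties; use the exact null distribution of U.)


Step 1: Combine and sort all 12 observations; assign midranks.
sorted (value, group): (5,X), (8,X), (10,X), (11,Y), (13,Y), (14,Y), (18,Y), (20,X), (22,X), (24,X), (25,Y), (26,Y)
ranks: 5->1, 8->2, 10->3, 11->4, 13->5, 14->6, 18->7, 20->8, 22->9, 24->10, 25->11, 26->12
Step 2: Rank sum for X: R1 = 1 + 2 + 3 + 8 + 9 + 10 = 33.
Step 3: U_X = R1 - n1(n1+1)/2 = 33 - 6*7/2 = 33 - 21 = 12.
       U_Y = n1*n2 - U_X = 36 - 12 = 24.
Step 4: No ties, so the exact null distribution of U (based on enumerating the C(12,6) = 924 equally likely rank assignments) gives the two-sided p-value.
Step 5: p-value = 0.393939; compare to alpha = 0.05. fail to reject H0.

U_X = 12, p = 0.393939, fail to reject H0 at alpha = 0.05.


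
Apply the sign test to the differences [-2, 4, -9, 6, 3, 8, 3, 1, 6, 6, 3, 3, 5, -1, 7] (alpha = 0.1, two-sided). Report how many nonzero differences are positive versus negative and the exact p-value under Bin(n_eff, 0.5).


Step 1: Discard zero differences. Original n = 15; n_eff = number of nonzero differences = 15.
Nonzero differences (with sign): -2, +4, -9, +6, +3, +8, +3, +1, +6, +6, +3, +3, +5, -1, +7
Step 2: Count signs: positive = 12, negative = 3.
Step 3: Under H0: P(positive) = 0.5, so the number of positives S ~ Bin(15, 0.5).
Step 4: Two-sided exact p-value = sum of Bin(15,0.5) probabilities at or below the observed probability = 0.035156.
Step 5: alpha = 0.1. reject H0.

n_eff = 15, pos = 12, neg = 3, p = 0.035156, reject H0.


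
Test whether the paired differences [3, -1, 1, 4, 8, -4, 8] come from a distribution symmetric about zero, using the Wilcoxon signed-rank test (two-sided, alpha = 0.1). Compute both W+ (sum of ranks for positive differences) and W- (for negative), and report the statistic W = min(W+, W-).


Step 1: Drop any zero differences (none here) and take |d_i|.
|d| = [3, 1, 1, 4, 8, 4, 8]
Step 2: Midrank |d_i| (ties get averaged ranks).
ranks: |3|->3, |1|->1.5, |1|->1.5, |4|->4.5, |8|->6.5, |4|->4.5, |8|->6.5
Step 3: Attach original signs; sum ranks with positive sign and with negative sign.
W+ = 3 + 1.5 + 4.5 + 6.5 + 6.5 = 22
W- = 1.5 + 4.5 = 6
(Check: W+ + W- = 28 should equal n(n+1)/2 = 28.)
Step 4: Test statistic W = min(W+, W-) = 6.
Step 5: Ties in |d|, so use the tie-corrected normal approximation.
        E[W] = n(n+1)/4 = 7*8/4 = 14.
        Tie groups: |d|=1 (t=2), |d|=4 (t=2), |d|=8 (t=2); sum(t^3 - t) = 18.
        Var[W] = n(n+1)(2n+1)/24 - sum(t^3-t)/48 = 840/24 - 18/48 = 34.625.
        z = (W - E[W]) / sqrt(Var[W]) = (6 - 14) / 5.8843 = -1.3595.
        Two-sided p = 2*Phi(z) = 0.173972.
Step 6: alpha = 0.1. fail to reject H0.

W+ = 22, W- = 6, W = min = 6, p = 0.173972, fail to reject H0.


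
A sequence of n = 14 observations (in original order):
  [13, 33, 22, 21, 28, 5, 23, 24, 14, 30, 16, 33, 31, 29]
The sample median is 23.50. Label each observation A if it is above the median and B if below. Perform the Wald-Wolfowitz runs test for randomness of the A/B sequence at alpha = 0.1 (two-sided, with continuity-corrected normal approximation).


Step 1: Compute median = 23.50; label A = above, B = below.
Labels in order: BABBABBABABAAA  (n_A = 7, n_B = 7)
Step 2: Count runs R = 10.
Step 3: Under H0 (random ordering), E[R] = 2*n_A*n_B/(n_A+n_B) + 1 = 2*7*7/14 + 1 = 8.0000.
        Var[R] = 2*n_A*n_B*(2*n_A*n_B - n_A - n_B) / ((n_A+n_B)^2 * (n_A+n_B-1)) = 8232/2548 = 3.2308.
        SD[R] = 1.7974.
Step 4: Continuity-corrected z = (R - 0.5 - E[R]) / SD[R] = (10 - 0.5 - 8.0000) / 1.7974 = 0.8345.
Step 5: Two-sided p-value via normal approximation = 2*(1 - Phi(|z|)) = 0.403986.
Step 6: alpha = 0.1. fail to reject H0.

R = 10, z = 0.8345, p = 0.403986, fail to reject H0.


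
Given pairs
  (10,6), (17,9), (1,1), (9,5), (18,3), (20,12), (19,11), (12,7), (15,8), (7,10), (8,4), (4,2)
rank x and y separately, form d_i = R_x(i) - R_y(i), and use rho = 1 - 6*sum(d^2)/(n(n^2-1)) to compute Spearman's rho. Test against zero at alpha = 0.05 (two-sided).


Step 1: Rank x and y separately (midranks; no ties here).
rank(x): 10->6, 17->9, 1->1, 9->5, 18->10, 20->12, 19->11, 12->7, 15->8, 7->3, 8->4, 4->2
rank(y): 6->6, 9->9, 1->1, 5->5, 3->3, 12->12, 11->11, 7->7, 8->8, 10->10, 4->4, 2->2
Step 2: d_i = R_x(i) - R_y(i); compute d_i^2.
  (6-6)^2=0, (9-9)^2=0, (1-1)^2=0, (5-5)^2=0, (10-3)^2=49, (12-12)^2=0, (11-11)^2=0, (7-7)^2=0, (8-8)^2=0, (3-10)^2=49, (4-4)^2=0, (2-2)^2=0
sum(d^2) = 98.
Step 3: rho = 1 - 6*98 / (12*(12^2 - 1)) = 1 - 588/1716 = 0.657343.
Step 4: Under H0, t = rho * sqrt((n-2)/(1-rho^2)) = 2.7584 ~ t(10).
Step 5: Two-sided p-value from the t-distribution with 10 df = 0.020185.
Step 6: alpha = 0.05. reject H0.

rho = 0.6573, p = 0.020185, reject H0 at alpha = 0.05.


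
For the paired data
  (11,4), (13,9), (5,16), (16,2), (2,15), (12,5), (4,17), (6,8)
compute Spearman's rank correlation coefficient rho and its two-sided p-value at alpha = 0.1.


Step 1: Rank x and y separately (midranks; no ties here).
rank(x): 11->5, 13->7, 5->3, 16->8, 2->1, 12->6, 4->2, 6->4
rank(y): 4->2, 9->5, 16->7, 2->1, 15->6, 5->3, 17->8, 8->4
Step 2: d_i = R_x(i) - R_y(i); compute d_i^2.
  (5-2)^2=9, (7-5)^2=4, (3-7)^2=16, (8-1)^2=49, (1-6)^2=25, (6-3)^2=9, (2-8)^2=36, (4-4)^2=0
sum(d^2) = 148.
Step 3: rho = 1 - 6*148 / (8*(8^2 - 1)) = 1 - 888/504 = -0.761905.
Step 4: Under H0, t = rho * sqrt((n-2)/(1-rho^2)) = -2.8814 ~ t(6).
Step 5: Two-sided p-value from the t-distribution with 6 df = 0.028005.
Step 6: alpha = 0.1. reject H0.

rho = -0.7619, p = 0.028005, reject H0 at alpha = 0.1.


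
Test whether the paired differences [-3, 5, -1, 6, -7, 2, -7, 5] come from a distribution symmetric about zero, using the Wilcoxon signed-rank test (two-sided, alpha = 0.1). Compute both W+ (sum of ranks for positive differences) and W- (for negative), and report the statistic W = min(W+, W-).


Step 1: Drop any zero differences (none here) and take |d_i|.
|d| = [3, 5, 1, 6, 7, 2, 7, 5]
Step 2: Midrank |d_i| (ties get averaged ranks).
ranks: |3|->3, |5|->4.5, |1|->1, |6|->6, |7|->7.5, |2|->2, |7|->7.5, |5|->4.5
Step 3: Attach original signs; sum ranks with positive sign and with negative sign.
W+ = 4.5 + 6 + 2 + 4.5 = 17
W- = 3 + 1 + 7.5 + 7.5 = 19
(Check: W+ + W- = 36 should equal n(n+1)/2 = 36.)
Step 4: Test statistic W = min(W+, W-) = 17.
Step 5: Ties in |d|, so use the tie-corrected normal approximation.
        E[W] = n(n+1)/4 = 8*9/4 = 18.
        Tie groups: |d|=5 (t=2), |d|=7 (t=2); sum(t^3 - t) = 12.
        Var[W] = n(n+1)(2n+1)/24 - sum(t^3-t)/48 = 1224/24 - 12/48 = 50.75.
        z = (W - E[W]) / sqrt(Var[W]) = (17 - 18) / 7.1239 = -0.1404.
        Two-sided p = 2*Phi(z) = 0.888366.
Step 6: alpha = 0.1. fail to reject H0.

W+ = 17, W- = 19, W = min = 17, p = 0.888366, fail to reject H0.


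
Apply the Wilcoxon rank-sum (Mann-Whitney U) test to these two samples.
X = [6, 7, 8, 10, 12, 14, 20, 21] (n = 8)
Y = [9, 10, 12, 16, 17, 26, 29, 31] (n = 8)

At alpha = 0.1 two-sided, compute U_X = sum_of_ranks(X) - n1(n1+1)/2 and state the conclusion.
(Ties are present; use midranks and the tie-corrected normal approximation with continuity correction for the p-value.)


Step 1: Combine and sort all 16 observations; assign midranks.
sorted (value, group): (6,X), (7,X), (8,X), (9,Y), (10,X), (10,Y), (12,X), (12,Y), (14,X), (16,Y), (17,Y), (20,X), (21,X), (26,Y), (29,Y), (31,Y)
ranks: 6->1, 7->2, 8->3, 9->4, 10->5.5, 10->5.5, 12->7.5, 12->7.5, 14->9, 16->10, 17->11, 20->12, 21->13, 26->14, 29->15, 31->16
Step 2: Rank sum for X: R1 = 1 + 2 + 3 + 5.5 + 7.5 + 9 + 12 + 13 = 53.
Step 3: U_X = R1 - n1(n1+1)/2 = 53 - 8*9/2 = 53 - 36 = 17.
       U_Y = n1*n2 - U_X = 64 - 17 = 47.
Step 4: Ties are present, so use the tie-corrected normal approximation (with continuity correction) for the p-value.
Step 5: p-value = 0.127247; compare to alpha = 0.1. fail to reject H0.

U_X = 17, p = 0.127247, fail to reject H0 at alpha = 0.1.


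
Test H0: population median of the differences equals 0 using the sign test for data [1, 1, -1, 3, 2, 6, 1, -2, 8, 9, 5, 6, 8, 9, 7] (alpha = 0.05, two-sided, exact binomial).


Step 1: Discard zero differences. Original n = 15; n_eff = number of nonzero differences = 15.
Nonzero differences (with sign): +1, +1, -1, +3, +2, +6, +1, -2, +8, +9, +5, +6, +8, +9, +7
Step 2: Count signs: positive = 13, negative = 2.
Step 3: Under H0: P(positive) = 0.5, so the number of positives S ~ Bin(15, 0.5).
Step 4: Two-sided exact p-value = sum of Bin(15,0.5) probabilities at or below the observed probability = 0.007385.
Step 5: alpha = 0.05. reject H0.

n_eff = 15, pos = 13, neg = 2, p = 0.007385, reject H0.


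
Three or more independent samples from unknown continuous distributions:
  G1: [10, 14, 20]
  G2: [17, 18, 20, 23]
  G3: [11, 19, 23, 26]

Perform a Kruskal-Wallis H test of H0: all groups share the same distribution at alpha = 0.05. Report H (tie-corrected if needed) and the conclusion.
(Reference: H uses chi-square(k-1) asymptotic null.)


Step 1: Combine all N = 11 observations and assign midranks.
sorted (value, group, rank): (10,G1,1), (11,G3,2), (14,G1,3), (17,G2,4), (18,G2,5), (19,G3,6), (20,G1,7.5), (20,G2,7.5), (23,G2,9.5), (23,G3,9.5), (26,G3,11)
Step 2: Sum ranks within each group.
R_1 = 11.5 (n_1 = 3)
R_2 = 26 (n_2 = 4)
R_3 = 28.5 (n_3 = 4)
Step 3: H = 12/(N(N+1)) * sum(R_i^2/n_i) - 3(N+1)
     = 12/(11*12) * (11.5^2/3 + 26^2/4 + 28.5^2/4) - 3*12
     = 0.090909 * 416.146 - 36
     = 1.831439.
Step 4: Ties present; correction factor C = 1 - 12/(11^3 - 11) = 0.990909. Corrected H = 1.831439 / 0.990909 = 1.848242.
Step 5: Under H0, H ~ chi^2(2); p-value = 0.396880.
Step 6: alpha = 0.05. fail to reject H0.

H = 1.8482, df = 2, p = 0.396880, fail to reject H0.


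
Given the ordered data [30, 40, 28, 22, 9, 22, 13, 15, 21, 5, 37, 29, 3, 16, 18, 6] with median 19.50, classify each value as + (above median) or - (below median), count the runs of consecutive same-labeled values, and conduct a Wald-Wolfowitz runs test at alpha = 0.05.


Step 1: Compute median = 19.50; label A = above, B = below.
Labels in order: AAAABABBABAABBBB  (n_A = 8, n_B = 8)
Step 2: Count runs R = 8.
Step 3: Under H0 (random ordering), E[R] = 2*n_A*n_B/(n_A+n_B) + 1 = 2*8*8/16 + 1 = 9.0000.
        Var[R] = 2*n_A*n_B*(2*n_A*n_B - n_A - n_B) / ((n_A+n_B)^2 * (n_A+n_B-1)) = 14336/3840 = 3.7333.
        SD[R] = 1.9322.
Step 4: Continuity-corrected z = (R + 0.5 - E[R]) / SD[R] = (8 + 0.5 - 9.0000) / 1.9322 = -0.2588.
Step 5: Two-sided p-value via normal approximation = 2*(1 - Phi(|z|)) = 0.795809.
Step 6: alpha = 0.05. fail to reject H0.

R = 8, z = -0.2588, p = 0.795809, fail to reject H0.


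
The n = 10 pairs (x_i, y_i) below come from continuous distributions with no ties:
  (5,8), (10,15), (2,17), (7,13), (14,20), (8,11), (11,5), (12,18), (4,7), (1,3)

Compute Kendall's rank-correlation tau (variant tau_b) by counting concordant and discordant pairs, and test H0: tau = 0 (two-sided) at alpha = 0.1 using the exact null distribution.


Step 1: Enumerate the 45 unordered pairs (i,j) with i<j and classify each by sign(x_j-x_i) * sign(y_j-y_i).
  (1,2):dx=+5,dy=+7->C; (1,3):dx=-3,dy=+9->D; (1,4):dx=+2,dy=+5->C; (1,5):dx=+9,dy=+12->C
  (1,6):dx=+3,dy=+3->C; (1,7):dx=+6,dy=-3->D; (1,8):dx=+7,dy=+10->C; (1,9):dx=-1,dy=-1->C
  (1,10):dx=-4,dy=-5->C; (2,3):dx=-8,dy=+2->D; (2,4):dx=-3,dy=-2->C; (2,5):dx=+4,dy=+5->C
  (2,6):dx=-2,dy=-4->C; (2,7):dx=+1,dy=-10->D; (2,8):dx=+2,dy=+3->C; (2,9):dx=-6,dy=-8->C
  (2,10):dx=-9,dy=-12->C; (3,4):dx=+5,dy=-4->D; (3,5):dx=+12,dy=+3->C; (3,6):dx=+6,dy=-6->D
  (3,7):dx=+9,dy=-12->D; (3,8):dx=+10,dy=+1->C; (3,9):dx=+2,dy=-10->D; (3,10):dx=-1,dy=-14->C
  (4,5):dx=+7,dy=+7->C; (4,6):dx=+1,dy=-2->D; (4,7):dx=+4,dy=-8->D; (4,8):dx=+5,dy=+5->C
  (4,9):dx=-3,dy=-6->C; (4,10):dx=-6,dy=-10->C; (5,6):dx=-6,dy=-9->C; (5,7):dx=-3,dy=-15->C
  (5,8):dx=-2,dy=-2->C; (5,9):dx=-10,dy=-13->C; (5,10):dx=-13,dy=-17->C; (6,7):dx=+3,dy=-6->D
  (6,8):dx=+4,dy=+7->C; (6,9):dx=-4,dy=-4->C; (6,10):dx=-7,dy=-8->C; (7,8):dx=+1,dy=+13->C
  (7,9):dx=-7,dy=+2->D; (7,10):dx=-10,dy=-2->C; (8,9):dx=-8,dy=-11->C; (8,10):dx=-11,dy=-15->C
  (9,10):dx=-3,dy=-4->C
Step 2: C = 33, D = 12, total pairs = 45.
Step 3: tau = (C - D)/(n(n-1)/2) = (33 - 12)/45 = 0.466667.
Step 4: Exact two-sided p-value (enumerate n! = 3628800 permutations of y under H0): p = 0.072550.
Step 5: alpha = 0.1. reject H0.

tau_b = 0.4667 (C=33, D=12), p = 0.072550, reject H0.


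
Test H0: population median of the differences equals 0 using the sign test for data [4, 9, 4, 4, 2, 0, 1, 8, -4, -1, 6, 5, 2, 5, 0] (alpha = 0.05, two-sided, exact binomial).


Step 1: Discard zero differences. Original n = 15; n_eff = number of nonzero differences = 13.
Nonzero differences (with sign): +4, +9, +4, +4, +2, +1, +8, -4, -1, +6, +5, +2, +5
Step 2: Count signs: positive = 11, negative = 2.
Step 3: Under H0: P(positive) = 0.5, so the number of positives S ~ Bin(13, 0.5).
Step 4: Two-sided exact p-value = sum of Bin(13,0.5) probabilities at or below the observed probability = 0.022461.
Step 5: alpha = 0.05. reject H0.

n_eff = 13, pos = 11, neg = 2, p = 0.022461, reject H0.


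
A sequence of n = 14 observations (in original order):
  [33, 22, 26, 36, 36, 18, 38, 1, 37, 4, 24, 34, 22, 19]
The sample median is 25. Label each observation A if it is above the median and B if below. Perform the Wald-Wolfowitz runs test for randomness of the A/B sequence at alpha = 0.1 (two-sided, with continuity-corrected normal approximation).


Step 1: Compute median = 25; label A = above, B = below.
Labels in order: ABAAABABABBABB  (n_A = 7, n_B = 7)
Step 2: Count runs R = 10.
Step 3: Under H0 (random ordering), E[R] = 2*n_A*n_B/(n_A+n_B) + 1 = 2*7*7/14 + 1 = 8.0000.
        Var[R] = 2*n_A*n_B*(2*n_A*n_B - n_A - n_B) / ((n_A+n_B)^2 * (n_A+n_B-1)) = 8232/2548 = 3.2308.
        SD[R] = 1.7974.
Step 4: Continuity-corrected z = (R - 0.5 - E[R]) / SD[R] = (10 - 0.5 - 8.0000) / 1.7974 = 0.8345.
Step 5: Two-sided p-value via normal approximation = 2*(1 - Phi(|z|)) = 0.403986.
Step 6: alpha = 0.1. fail to reject H0.

R = 10, z = 0.8345, p = 0.403986, fail to reject H0.


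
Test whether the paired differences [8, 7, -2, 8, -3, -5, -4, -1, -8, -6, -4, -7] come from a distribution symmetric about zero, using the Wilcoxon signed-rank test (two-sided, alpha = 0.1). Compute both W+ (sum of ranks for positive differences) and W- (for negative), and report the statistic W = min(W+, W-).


Step 1: Drop any zero differences (none here) and take |d_i|.
|d| = [8, 7, 2, 8, 3, 5, 4, 1, 8, 6, 4, 7]
Step 2: Midrank |d_i| (ties get averaged ranks).
ranks: |8|->11, |7|->8.5, |2|->2, |8|->11, |3|->3, |5|->6, |4|->4.5, |1|->1, |8|->11, |6|->7, |4|->4.5, |7|->8.5
Step 3: Attach original signs; sum ranks with positive sign and with negative sign.
W+ = 11 + 8.5 + 11 = 30.5
W- = 2 + 3 + 6 + 4.5 + 1 + 11 + 7 + 4.5 + 8.5 = 47.5
(Check: W+ + W- = 78 should equal n(n+1)/2 = 78.)
Step 4: Test statistic W = min(W+, W-) = 30.5.
Step 5: Ties in |d|, so use the tie-corrected normal approximation.
        E[W] = n(n+1)/4 = 12*13/4 = 39.
        Tie groups: |d|=4 (t=2), |d|=7 (t=2), |d|=8 (t=3); sum(t^3 - t) = 36.
        Var[W] = n(n+1)(2n+1)/24 - sum(t^3-t)/48 = 3900/24 - 36/48 = 161.75.
        z = (W - E[W]) / sqrt(Var[W]) = (30.5 - 39) / 12.7181 = -0.6683.
        Two-sided p = 2*Phi(z) = 0.503917.
Step 6: alpha = 0.1. fail to reject H0.

W+ = 30.5, W- = 47.5, W = min = 30.5, p = 0.503917, fail to reject H0.


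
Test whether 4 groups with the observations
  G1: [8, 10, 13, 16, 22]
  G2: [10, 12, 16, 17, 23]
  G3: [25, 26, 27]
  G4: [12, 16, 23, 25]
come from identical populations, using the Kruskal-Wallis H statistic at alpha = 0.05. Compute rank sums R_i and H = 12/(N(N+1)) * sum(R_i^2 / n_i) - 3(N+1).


Step 1: Combine all N = 17 observations and assign midranks.
sorted (value, group, rank): (8,G1,1), (10,G1,2.5), (10,G2,2.5), (12,G2,4.5), (12,G4,4.5), (13,G1,6), (16,G1,8), (16,G2,8), (16,G4,8), (17,G2,10), (22,G1,11), (23,G2,12.5), (23,G4,12.5), (25,G3,14.5), (25,G4,14.5), (26,G3,16), (27,G3,17)
Step 2: Sum ranks within each group.
R_1 = 28.5 (n_1 = 5)
R_2 = 37.5 (n_2 = 5)
R_3 = 47.5 (n_3 = 3)
R_4 = 39.5 (n_4 = 4)
Step 3: H = 12/(N(N+1)) * sum(R_i^2/n_i) - 3(N+1)
     = 12/(17*18) * (28.5^2/5 + 37.5^2/5 + 47.5^2/3 + 39.5^2/4) - 3*18
     = 0.039216 * 1585.85 - 54
     = 8.190033.
Step 4: Ties present; correction factor C = 1 - 48/(17^3 - 17) = 0.990196. Corrected H = 8.190033 / 0.990196 = 8.271122.
Step 5: Under H0, H ~ chi^2(3); p-value = 0.040728.
Step 6: alpha = 0.05. reject H0.

H = 8.2711, df = 3, p = 0.040728, reject H0.


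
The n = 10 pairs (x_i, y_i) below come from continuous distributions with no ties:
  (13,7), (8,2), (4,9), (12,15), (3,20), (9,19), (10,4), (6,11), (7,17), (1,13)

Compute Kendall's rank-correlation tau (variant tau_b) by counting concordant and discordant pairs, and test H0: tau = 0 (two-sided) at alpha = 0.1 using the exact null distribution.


Step 1: Enumerate the 45 unordered pairs (i,j) with i<j and classify each by sign(x_j-x_i) * sign(y_j-y_i).
  (1,2):dx=-5,dy=-5->C; (1,3):dx=-9,dy=+2->D; (1,4):dx=-1,dy=+8->D; (1,5):dx=-10,dy=+13->D
  (1,6):dx=-4,dy=+12->D; (1,7):dx=-3,dy=-3->C; (1,8):dx=-7,dy=+4->D; (1,9):dx=-6,dy=+10->D
  (1,10):dx=-12,dy=+6->D; (2,3):dx=-4,dy=+7->D; (2,4):dx=+4,dy=+13->C; (2,5):dx=-5,dy=+18->D
  (2,6):dx=+1,dy=+17->C; (2,7):dx=+2,dy=+2->C; (2,8):dx=-2,dy=+9->D; (2,9):dx=-1,dy=+15->D
  (2,10):dx=-7,dy=+11->D; (3,4):dx=+8,dy=+6->C; (3,5):dx=-1,dy=+11->D; (3,6):dx=+5,dy=+10->C
  (3,7):dx=+6,dy=-5->D; (3,8):dx=+2,dy=+2->C; (3,9):dx=+3,dy=+8->C; (3,10):dx=-3,dy=+4->D
  (4,5):dx=-9,dy=+5->D; (4,6):dx=-3,dy=+4->D; (4,7):dx=-2,dy=-11->C; (4,8):dx=-6,dy=-4->C
  (4,9):dx=-5,dy=+2->D; (4,10):dx=-11,dy=-2->C; (5,6):dx=+6,dy=-1->D; (5,7):dx=+7,dy=-16->D
  (5,8):dx=+3,dy=-9->D; (5,9):dx=+4,dy=-3->D; (5,10):dx=-2,dy=-7->C; (6,7):dx=+1,dy=-15->D
  (6,8):dx=-3,dy=-8->C; (6,9):dx=-2,dy=-2->C; (6,10):dx=-8,dy=-6->C; (7,8):dx=-4,dy=+7->D
  (7,9):dx=-3,dy=+13->D; (7,10):dx=-9,dy=+9->D; (8,9):dx=+1,dy=+6->C; (8,10):dx=-5,dy=+2->D
  (9,10):dx=-6,dy=-4->C
Step 2: C = 18, D = 27, total pairs = 45.
Step 3: tau = (C - D)/(n(n-1)/2) = (18 - 27)/45 = -0.200000.
Step 4: Exact two-sided p-value (enumerate n! = 3628800 permutations of y under H0): p = 0.484313.
Step 5: alpha = 0.1. fail to reject H0.

tau_b = -0.2000 (C=18, D=27), p = 0.484313, fail to reject H0.


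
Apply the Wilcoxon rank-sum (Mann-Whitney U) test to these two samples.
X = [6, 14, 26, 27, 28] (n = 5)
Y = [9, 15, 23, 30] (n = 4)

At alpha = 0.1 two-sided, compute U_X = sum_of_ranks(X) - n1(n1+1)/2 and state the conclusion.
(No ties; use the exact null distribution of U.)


Step 1: Combine and sort all 9 observations; assign midranks.
sorted (value, group): (6,X), (9,Y), (14,X), (15,Y), (23,Y), (26,X), (27,X), (28,X), (30,Y)
ranks: 6->1, 9->2, 14->3, 15->4, 23->5, 26->6, 27->7, 28->8, 30->9
Step 2: Rank sum for X: R1 = 1 + 3 + 6 + 7 + 8 = 25.
Step 3: U_X = R1 - n1(n1+1)/2 = 25 - 5*6/2 = 25 - 15 = 10.
       U_Y = n1*n2 - U_X = 20 - 10 = 10.
Step 4: No ties, so the exact null distribution of U (based on enumerating the C(9,5) = 126 equally likely rank assignments) gives the two-sided p-value.
Step 5: p-value = 1.000000; compare to alpha = 0.1. fail to reject H0.

U_X = 10, p = 1.000000, fail to reject H0 at alpha = 0.1.
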